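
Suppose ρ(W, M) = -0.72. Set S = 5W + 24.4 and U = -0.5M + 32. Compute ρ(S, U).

Linear rescalings preserve |correlation|; the slopes 5 and -0.5 have opposite signs, so the correlation flips sign: ρ(S, U) = −ρ(W, M) = 0.72.

ρ(S, U) = 0.72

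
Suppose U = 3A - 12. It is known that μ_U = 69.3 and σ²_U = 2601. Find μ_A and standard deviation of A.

μ_A = 27.1, standard deviation of A = 17

From U = 3A - 12: μ_U = a·μ_A + b, so μ_A = (μ_U − b)/a = (69.3 − (-12))/3 = 27.1.
standard deviation of U = √2601 = 51.
standard deviation of U = |a|·standard deviation of A, so standard deviation of A = 51/|3| = 17.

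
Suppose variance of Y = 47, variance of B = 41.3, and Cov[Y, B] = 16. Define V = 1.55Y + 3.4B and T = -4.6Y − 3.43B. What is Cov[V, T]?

Cov[V, T] = -1152.0546

By bilinearity, Cov[V, T] = ac·variance of Y + bd·variance of B + (ad+bc)·Cov[Y, B], with a=1.55, b=3.4, c=-4.6, d=-3.43.
ac·variance of Y = 1.55·(-4.6)·47 = -335.11
bd·variance of B = 3.4·(-3.43)·41.3 = -481.6406
(ad+bc)·Cov[Y, B] = (-20.9565)·16 = -335.304
Cov[V, T] = -335.11 + (-481.6406) + (-335.304) = -1152.0546.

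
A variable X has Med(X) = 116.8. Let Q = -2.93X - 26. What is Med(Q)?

A linear map preserves order up to sign, so Med(Q) = a·Med(X) + b = (-2.93)·116.8 + (-26) = -368.224.

Med(Q) = -368.224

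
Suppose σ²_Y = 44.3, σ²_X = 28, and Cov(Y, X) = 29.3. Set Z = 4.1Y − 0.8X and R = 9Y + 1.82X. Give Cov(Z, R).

By bilinearity, Cov(Z, R) = ac·σ²_Y + bd·σ²_X + (ad+bc)·Cov(Y, X), with a=4.1, b=-0.8, c=9, d=1.82.
ac·σ²_Y = 4.1·9·44.3 = 1634.67
bd·σ²_X = (-0.8)·1.82·28 = -40.768
(ad+bc)·Cov(Y, X) = (0.262)·29.3 = 7.6766
Cov(Z, R) = 1634.67 + (-40.768) + 7.6766 = 1601.5786.

Cov(Z, R) = 1601.5786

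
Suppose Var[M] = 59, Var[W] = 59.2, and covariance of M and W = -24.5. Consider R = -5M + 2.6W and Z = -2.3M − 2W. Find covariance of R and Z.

By bilinearity, covariance of R and Z = ac·Var[M] + bd·Var[W] + (ad+bc)·covariance of M and W, with a=-5, b=2.6, c=-2.3, d=-2.
ac·Var[M] = (-5)·(-2.3)·59 = 678.5
bd·Var[W] = 2.6·(-2)·59.2 = -307.84
(ad+bc)·covariance of M and W = (4.02)·(-24.5) = -98.49
covariance of R and Z = 678.5 + (-307.84) + (-98.49) = 272.17.

covariance of R and Z = 272.17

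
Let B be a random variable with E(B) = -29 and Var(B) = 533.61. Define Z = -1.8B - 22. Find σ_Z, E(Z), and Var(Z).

Z = -1.8B - 22 is linear with a = -1.8, b = -22.
σ_B = √533.61 = 23.1.
σ_Z = |a|·σ_B = |-1.8|·23.1 = 41.58.
E(Z) = a·E(B) + b = (-1.8)·(-29) + (-22) = 30.2.
Var(Z) = a²·Var(B) = (-1.8)²·533.61 = 1728.8964 (the additive constant -22 does not affect variance).

σ_Z = 41.58, E(Z) = 30.2, Var(Z) = 1728.8964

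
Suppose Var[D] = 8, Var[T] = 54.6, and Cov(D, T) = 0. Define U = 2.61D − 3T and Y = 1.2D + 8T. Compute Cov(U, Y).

By bilinearity, Cov(U, Y) = ac·Var[D] + bd·Var[T] + (ad+bc)·Cov(D, T), with a=2.61, b=-3, c=1.2, d=8.
ac·Var[D] = 2.61·1.2·8 = 25.056
bd·Var[T] = (-3)·8·54.6 = -1310.4
(ad+bc)·Cov(D, T) = (17.28)·0 = 0
Cov(U, Y) = 25.056 + (-1310.4) + 0 = -1285.344.

Cov(U, Y) = -1285.344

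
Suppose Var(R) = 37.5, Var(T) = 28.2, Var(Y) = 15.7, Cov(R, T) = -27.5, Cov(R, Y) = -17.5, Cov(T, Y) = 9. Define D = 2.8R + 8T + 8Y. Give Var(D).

Var(D) = 2239.6

Var(D) = a²·Var(R) + b²·Var(T) + c²·Var(Y) + 2ab·Cov(R, T) + 2ac·Cov(R, Y) + 2bc·Cov(T, Y), with a = 2.8, b = 8, c = 8.
= 294 + 1804.8 + 1004.8 + (-1232) + (-784) + 1152
= 2239.6.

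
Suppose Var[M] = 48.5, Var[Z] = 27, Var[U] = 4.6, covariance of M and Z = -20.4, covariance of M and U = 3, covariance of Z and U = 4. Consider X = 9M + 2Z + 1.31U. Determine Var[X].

Var[X] = a²·Var[M] + b²·Var[Z] + c²·Var[U] + 2ab·covariance of M and Z + 2ac·covariance of M and U + 2bc·covariance of Z and U, with a = 9, b = 2, c = 1.31.
= 3928.5 + 108 + 7.89406 + (-734.4) + 70.74 + 20.96
= 3401.69406.

Var[X] = 3401.69406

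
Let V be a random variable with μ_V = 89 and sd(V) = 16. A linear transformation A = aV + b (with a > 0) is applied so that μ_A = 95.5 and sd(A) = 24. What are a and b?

sd(A) = a·sd(V) (a > 0), so a = 24/16 = 1.5.
μ_A = a·μ_V + b, so b = 95.5 − 1.5·89 = -38.

a = 1.5, b = -38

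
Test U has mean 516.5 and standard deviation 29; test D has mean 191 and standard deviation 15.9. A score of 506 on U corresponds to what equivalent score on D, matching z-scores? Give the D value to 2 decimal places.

D = 185.24

z = (506 − 516.5)/29 ≈ -0.3621.
D = 191 + z·15.9 = 191 + (506 − 516.5)·15.9/29 ≈ 185.24.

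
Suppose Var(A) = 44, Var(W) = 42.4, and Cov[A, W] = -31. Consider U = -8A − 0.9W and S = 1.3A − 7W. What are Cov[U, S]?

By bilinearity, Cov[U, S] = ac·Var(A) + bd·Var(W) + (ad+bc)·Cov[A, W], with a=-8, b=-0.9, c=1.3, d=-7.
ac·Var(A) = (-8)·1.3·44 = -457.6
bd·Var(W) = (-0.9)·(-7)·42.4 = 267.12
(ad+bc)·Cov[A, W] = (54.83)·(-31) = -1699.73
Cov[U, S] = -457.6 + 267.12 + (-1699.73) = -1890.21.

Cov[U, S] = -1890.21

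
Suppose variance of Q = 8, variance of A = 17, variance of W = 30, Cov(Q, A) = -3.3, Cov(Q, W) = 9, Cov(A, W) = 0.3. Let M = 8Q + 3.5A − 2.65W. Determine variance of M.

variance of M = a²·variance of Q + b²·variance of A + c²·variance of W + 2ab·Cov(Q, A) + 2ac·Cov(Q, W) + 2bc·Cov(A, W), with a = 8, b = 3.5, c = -2.65.
= 512 + 208.25 + 210.675 + (-184.8) + (-381.6) + (-5.565)
= 358.96.

variance of M = 358.96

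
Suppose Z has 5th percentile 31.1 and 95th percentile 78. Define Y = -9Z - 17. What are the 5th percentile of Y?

5th percentile of Y = -719

Since a = -9 < 0 the transformation is decreasing, reversing order: the 5th percentile of Y corresponds to the 95th percentile of Z.
So P_{5}(Y) = a·P_{95}(Z) + b = (-9)·78 + (-17) = -719.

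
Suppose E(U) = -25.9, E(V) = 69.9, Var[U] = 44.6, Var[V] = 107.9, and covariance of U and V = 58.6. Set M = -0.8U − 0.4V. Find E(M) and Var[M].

E(M) = (-0.8)·E(U) + (-0.4)·E(V) = (-0.8)·(-25.9) + (-0.4)·69.9 = -7.24.
Var[M] = a²·Var[U] + b²·Var[V] + 2ab·covariance of U and V with a = -0.8, b = -0.4.
= (-0.8)²·44.6 + (-0.4)²·107.9 + 2·(-0.8)·(-0.4)·58.6
= 28.544 + 17.264 + 37.504 = 83.312.

E(M) = -7.24, Var[M] = 83.312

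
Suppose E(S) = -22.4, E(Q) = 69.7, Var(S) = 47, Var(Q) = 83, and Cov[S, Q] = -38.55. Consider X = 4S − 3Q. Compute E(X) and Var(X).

E(X) = -298.7, Var(X) = 2424.2

E(X) = 4·E(S) + (-3)·E(Q) = 4·(-22.4) + (-3)·69.7 = -298.7.
Var(X) = a²·Var(S) + b²·Var(Q) + 2ab·Cov[S, Q] with a = 4, b = -3.
= 4²·47 + (-3)²·83 + 2·4·(-3)·(-38.55)
= 752 + 747 + 925.2 = 2424.2.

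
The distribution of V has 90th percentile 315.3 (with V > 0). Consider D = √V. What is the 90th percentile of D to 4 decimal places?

√V is increasing, so P_{90}(D) = g(P_{90}(V)) ≈ 17.7567.

90th percentile of D = 17.7567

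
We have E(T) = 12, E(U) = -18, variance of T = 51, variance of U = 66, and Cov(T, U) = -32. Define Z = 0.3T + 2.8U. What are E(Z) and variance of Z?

E(Z) = -46.8, variance of Z = 468.27

E(Z) = 0.3·E(T) + 2.8·E(U) = 0.3·12 + 2.8·(-18) = -46.8.
variance of Z = a²·variance of T + b²·variance of U + 2ab·Cov(T, U) with a = 0.3, b = 2.8.
= 0.3²·51 + 2.8²·66 + 2·0.3·2.8·(-32)
= 4.59 + 517.44 + (-53.76) = 468.27.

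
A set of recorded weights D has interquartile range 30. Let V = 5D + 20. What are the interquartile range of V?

Under V = aD + b, IQR(V) = |a|·IQR(D) = |5|·30 = 150 (shifts cancel; spread scales by |a|).

IQR(V) = 150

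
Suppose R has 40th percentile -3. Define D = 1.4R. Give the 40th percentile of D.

Since a = 1.4 > 0 the transformation is increasing, so the 40th percentile of D = a·(P_{40} of R) + b = 1.4·(-3) = -4.2.

40th percentile of D = -4.2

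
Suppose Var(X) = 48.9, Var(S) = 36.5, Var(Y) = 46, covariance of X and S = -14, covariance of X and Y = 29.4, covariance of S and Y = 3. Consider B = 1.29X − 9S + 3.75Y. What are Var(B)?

Var(B) = a²·Var(X) + b²·Var(S) + c²·Var(Y) + 2ab·covariance of X and S + 2ac·covariance of X and Y + 2bc·covariance of S and Y, with a = 1.29, b = -9, c = 3.75.
= 81.37449 + 2956.5 + 646.875 + 325.08 + 284.445 + (-202.5)
= 4091.77449.

Var(B) = 4091.77449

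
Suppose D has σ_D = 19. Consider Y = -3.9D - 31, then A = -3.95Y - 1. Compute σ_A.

σ_A = 292.695

σ_Y = |-3.9|·19 = 74.1.
σ_A = |-3.95|·74.1 = 292.695.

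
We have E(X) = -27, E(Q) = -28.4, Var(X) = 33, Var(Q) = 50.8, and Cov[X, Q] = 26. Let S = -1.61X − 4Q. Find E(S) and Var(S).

E(S) = (-1.61)·E(X) + (-4)·E(Q) = (-1.61)·(-27) + (-4)·(-28.4) = 157.07.
Var(S) = a²·Var(X) + b²·Var(Q) + 2ab·Cov[X, Q] with a = -1.61, b = -4.
= (-1.61)²·33 + (-4)²·50.8 + 2·(-1.61)·(-4)·26
= 85.5393 + 812.8 + 334.88 = 1233.2193.

E(S) = 157.07, Var(S) = 1233.2193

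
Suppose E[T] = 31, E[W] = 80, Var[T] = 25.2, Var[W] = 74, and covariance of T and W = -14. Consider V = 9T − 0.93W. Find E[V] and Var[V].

E[V] = 9·E[T] + (-0.93)·E[W] = 9·31 + (-0.93)·80 = 204.6.
Var[V] = a²·Var[T] + b²·Var[W] + 2ab·covariance of T and W with a = 9, b = -0.93.
= 9²·25.2 + (-0.93)²·74 + 2·9·(-0.93)·(-14)
= 2041.2 + 64.0026 + 234.36 = 2339.5626.

E[V] = 204.6, Var[V] = 2339.5626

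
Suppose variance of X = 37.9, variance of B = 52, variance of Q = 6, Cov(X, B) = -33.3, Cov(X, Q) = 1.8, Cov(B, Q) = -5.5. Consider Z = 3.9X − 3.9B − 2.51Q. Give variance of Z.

variance of Z = a²·variance of X + b²·variance of B + c²·variance of Q + 2ab·Cov(X, B) + 2ac·Cov(X, Q) + 2bc·Cov(B, Q), with a = 3.9, b = -3.9, c = -2.51.
= 576.459 + 790.92 + 37.8006 + 1012.986 + (-35.2404) + (-107.679)
= 2275.2462.

variance of Z = 2275.2462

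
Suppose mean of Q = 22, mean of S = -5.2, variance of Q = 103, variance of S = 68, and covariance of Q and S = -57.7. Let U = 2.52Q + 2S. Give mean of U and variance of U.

mean of U = 45.04, variance of U = 344.4752

mean of U = 2.52·mean of Q + 2·mean of S = 2.52·22 + 2·(-5.2) = 45.04.
variance of U = a²·variance of Q + b²·variance of S + 2ab·covariance of Q and S with a = 2.52, b = 2.
= 2.52²·103 + 2²·68 + 2·2.52·2·(-57.7)
= 654.0912 + 272 + (-581.616) = 344.4752.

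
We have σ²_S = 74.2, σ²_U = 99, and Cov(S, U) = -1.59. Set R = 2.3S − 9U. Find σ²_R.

σ²_R = 8477.344

σ²_R = a²·σ²_S + b²·σ²_U + 2ab·Cov(S, U) with a = 2.3, b = -9.
= 2.3²·74.2 + (-9)²·99 + 2·2.3·(-9)·(-1.59)
= 392.518 + 8019 + 65.826 = 8477.344.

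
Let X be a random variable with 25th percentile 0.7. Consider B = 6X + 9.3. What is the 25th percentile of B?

Since a = 6 > 0 the transformation is increasing, so the 25th percentile of B = a·(P_{25} of X) + b = 6·0.7 + 9.3 = 13.5.

25th percentile of B = 13.5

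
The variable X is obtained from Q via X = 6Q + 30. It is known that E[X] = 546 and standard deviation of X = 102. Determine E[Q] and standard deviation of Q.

E[Q] = 86, standard deviation of Q = 17

From X = 6Q + 30: E[X] = a·E[Q] + b, so E[Q] = (E[X] − b)/a = (546 − 30)/6 = 86.
standard deviation of X = |a|·standard deviation of Q, so standard deviation of Q = 102/|6| = 17.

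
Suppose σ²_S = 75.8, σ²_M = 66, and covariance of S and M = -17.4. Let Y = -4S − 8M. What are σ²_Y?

σ²_Y = a²·σ²_S + b²·σ²_M + 2ab·covariance of S and M with a = -4, b = -8.
= (-4)²·75.8 + (-8)²·66 + 2·(-4)·(-8)·(-17.4)
= 1212.8 + 4224 + (-1113.6) = 4323.2.

σ²_Y = 4323.2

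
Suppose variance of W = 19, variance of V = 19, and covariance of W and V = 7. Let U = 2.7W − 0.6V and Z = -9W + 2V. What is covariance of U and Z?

covariance of U and Z = -408.9

By bilinearity, covariance of U and Z = ac·variance of W + bd·variance of V + (ad+bc)·covariance of W and V, with a=2.7, b=-0.6, c=-9, d=2.
ac·variance of W = 2.7·(-9)·19 = -461.7
bd·variance of V = (-0.6)·2·19 = -22.8
(ad+bc)·covariance of W and V = (10.8)·7 = 75.6
covariance of U and Z = -461.7 + (-22.8) + 75.6 = -408.9.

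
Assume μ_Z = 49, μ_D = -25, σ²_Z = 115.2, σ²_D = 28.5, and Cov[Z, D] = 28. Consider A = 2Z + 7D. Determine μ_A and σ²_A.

μ_A = 2·μ_Z + 7·μ_D = 2·49 + 7·(-25) = -77.
σ²_A = a²·σ²_Z + b²·σ²_D + 2ab·Cov[Z, D] with a = 2, b = 7.
= 2²·115.2 + 7²·28.5 + 2·2·7·28
= 460.8 + 1396.5 + 784 = 2641.3.

μ_A = -77, σ²_A = 2641.3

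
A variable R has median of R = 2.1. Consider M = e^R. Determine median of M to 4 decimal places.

e^R is monotone on this domain, so median of M = exp(2.1) ≈ 8.1662.

median of M = 8.1662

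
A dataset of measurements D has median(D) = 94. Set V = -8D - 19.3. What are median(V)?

median(V) = -771.3

A linear map preserves order up to sign, so median(V) = a·median(D) + b = (-8)·94 + (-19.3) = -771.3.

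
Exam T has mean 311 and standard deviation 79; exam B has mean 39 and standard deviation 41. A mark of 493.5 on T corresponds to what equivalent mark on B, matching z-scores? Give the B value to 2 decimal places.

z = (493.5 − 311)/79 ≈ 2.3101.
B = 39 + z·41 = 39 + (493.5 − 311)·41/79 ≈ 133.72.

B = 133.72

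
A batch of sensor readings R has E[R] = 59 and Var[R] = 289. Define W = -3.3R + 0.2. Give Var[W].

Var[W] = 3147.21

W = -3.3R + 0.2 is linear with a = -3.3, b = 0.2.
Var[W] = a²·Var[R] = (-3.3)²·289 = 3147.21 (the additive constant 0.2 does not affect variance).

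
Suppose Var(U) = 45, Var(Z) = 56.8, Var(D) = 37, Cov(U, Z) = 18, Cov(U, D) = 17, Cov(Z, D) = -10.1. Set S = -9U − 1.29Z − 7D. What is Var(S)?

Var(S) = 7930.07488

Var(S) = a²·Var(U) + b²·Var(Z) + c²·Var(D) + 2ab·Cov(U, Z) + 2ac·Cov(U, D) + 2bc·Cov(Z, D), with a = -9, b = -1.29, c = -7.
= 3645 + 94.52088 + 1813 + 417.96 + 2142 + (-182.406)
= 7930.07488.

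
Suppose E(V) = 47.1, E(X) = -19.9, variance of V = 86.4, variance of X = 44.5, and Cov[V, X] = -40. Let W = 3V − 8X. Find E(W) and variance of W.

E(W) = 3·E(V) + (-8)·E(X) = 3·47.1 + (-8)·(-19.9) = 300.5.
variance of W = a²·variance of V + b²·variance of X + 2ab·Cov[V, X] with a = 3, b = -8.
= 3²·86.4 + (-8)²·44.5 + 2·3·(-8)·(-40)
= 777.6 + 2848 + 1920 = 5545.6.

E(W) = 300.5, variance of W = 5545.6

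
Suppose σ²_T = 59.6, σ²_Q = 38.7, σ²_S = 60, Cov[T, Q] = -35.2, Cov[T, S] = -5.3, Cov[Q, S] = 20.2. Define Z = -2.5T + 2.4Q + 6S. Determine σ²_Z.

σ²_Z = a²·σ²_T + b²·σ²_Q + c²·σ²_S + 2ab·Cov[T, Q] + 2ac·Cov[T, S] + 2bc·Cov[Q, S], with a = -2.5, b = 2.4, c = 6.
= 372.5 + 222.912 + 2160 + 422.4 + 159 + 581.76
= 3918.572.

σ²_Z = 3918.572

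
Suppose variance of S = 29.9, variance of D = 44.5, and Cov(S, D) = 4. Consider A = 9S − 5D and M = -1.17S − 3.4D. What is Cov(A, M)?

Cov(A, M) = 342.653

By bilinearity, Cov(A, M) = ac·variance of S + bd·variance of D + (ad+bc)·Cov(S, D), with a=9, b=-5, c=-1.17, d=-3.4.
ac·variance of S = 9·(-1.17)·29.9 = -314.847
bd·variance of D = (-5)·(-3.4)·44.5 = 756.5
(ad+bc)·Cov(S, D) = (-24.75)·4 = -99
Cov(A, M) = -314.847 + 756.5 + (-99) = 342.653.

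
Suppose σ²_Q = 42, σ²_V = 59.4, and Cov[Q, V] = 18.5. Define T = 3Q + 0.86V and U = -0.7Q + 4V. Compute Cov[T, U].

Cov[T, U] = 326.999

By bilinearity, Cov[T, U] = ac·σ²_Q + bd·σ²_V + (ad+bc)·Cov[Q, V], with a=3, b=0.86, c=-0.7, d=4.
ac·σ²_Q = 3·(-0.7)·42 = -88.2
bd·σ²_V = 0.86·4·59.4 = 204.336
(ad+bc)·Cov[Q, V] = (11.398)·18.5 = 210.863
Cov[T, U] = -88.2 + 204.336 + 210.863 = 326.999.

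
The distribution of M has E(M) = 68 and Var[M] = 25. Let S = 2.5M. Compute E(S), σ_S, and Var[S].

E(S) = 170, σ_S = 12.5, Var[S] = 156.25

S = 2.5M is linear with a = 2.5, b = 0.
E(S) = a·E(M) + b = 2.5·68 = 170.
σ_M = √25 = 5.
σ_S = |a|·σ_M = |2.5|·5 = 12.5.
Var[S] = a²·Var[M] = 2.5²·25 = 156.25.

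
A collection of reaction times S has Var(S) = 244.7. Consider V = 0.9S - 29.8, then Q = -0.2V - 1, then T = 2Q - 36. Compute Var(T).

Var(T) = 31.71312

Var(V) = 0.9²·244.7 = 198.207.
Var(Q) = (-0.2)²·198.207 = 7.92828.
Var(T) = 2²·7.92828 = 31.71312.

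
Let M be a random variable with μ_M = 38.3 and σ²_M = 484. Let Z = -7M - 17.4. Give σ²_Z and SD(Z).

Z = -7M - 17.4 is linear with a = -7, b = -17.4.
σ²_Z = a²·σ²_M = (-7)²·484 = 23716 (the additive constant -17.4 does not affect variance).
SD(M) = √484 = 22.
SD(Z) = |a|·SD(M) = |-7|·22 = 154.

σ²_Z = 23716, SD(Z) = 154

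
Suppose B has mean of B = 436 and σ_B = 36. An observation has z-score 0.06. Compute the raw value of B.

B = 438.16

B = mean of B + z·σ_B = 436 + 0.06·36 = 438.16.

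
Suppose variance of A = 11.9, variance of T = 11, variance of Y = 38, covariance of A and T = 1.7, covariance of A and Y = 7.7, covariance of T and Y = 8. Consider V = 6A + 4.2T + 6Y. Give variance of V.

variance of V = a²·variance of A + b²·variance of T + c²·variance of Y + 2ab·covariance of A and T + 2ac·covariance of A and Y + 2bc·covariance of T and Y, with a = 6, b = 4.2, c = 6.
= 428.4 + 194.04 + 1368 + 85.68 + 554.4 + 403.2
= 3033.72.

variance of V = 3033.72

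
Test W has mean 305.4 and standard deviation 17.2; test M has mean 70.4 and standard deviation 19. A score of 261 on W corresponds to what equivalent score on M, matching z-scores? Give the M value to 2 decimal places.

M = 21.35

z = (261 − 305.4)/17.2 ≈ -2.5814.
M = 70.4 + z·19 = 70.4 + (261 − 305.4)·19/17.2 ≈ 21.35.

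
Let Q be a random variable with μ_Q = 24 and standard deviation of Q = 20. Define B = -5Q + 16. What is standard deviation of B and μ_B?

B = -5Q + 16 is linear with a = -5, b = 16.
standard deviation of B = |a|·standard deviation of Q = |-5|·20 = 100.
μ_B = a·μ_Q + b = (-5)·24 + 16 = -104.

standard deviation of B = 100, μ_B = -104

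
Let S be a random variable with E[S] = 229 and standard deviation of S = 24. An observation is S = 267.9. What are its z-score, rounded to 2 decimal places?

z = (S − E[S]) / standard deviation of S = (267.9 − 229) / 24 ≈ 1.62.

z = 1.62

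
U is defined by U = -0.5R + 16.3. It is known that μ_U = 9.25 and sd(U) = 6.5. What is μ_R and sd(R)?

From U = -0.5R + 16.3: μ_U = a·μ_R + b, so μ_R = (μ_U − b)/a = (9.25 − 16.3)/(-0.5) = 14.1.
sd(U) = |a|·sd(R), so sd(R) = 6.5/|-0.5| = 13.

μ_R = 14.1, sd(R) = 13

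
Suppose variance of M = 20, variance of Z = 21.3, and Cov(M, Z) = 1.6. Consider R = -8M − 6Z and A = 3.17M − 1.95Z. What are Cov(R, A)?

By bilinearity, Cov(R, A) = ac·variance of M + bd·variance of Z + (ad+bc)·Cov(M, Z), with a=-8, b=-6, c=3.17, d=-1.95.
ac·variance of M = (-8)·3.17·20 = -507.2
bd·variance of Z = (-6)·(-1.95)·21.3 = 249.21
(ad+bc)·Cov(M, Z) = (-3.42)·1.6 = -5.472
Cov(R, A) = -507.2 + 249.21 + (-5.472) = -263.462.

Cov(R, A) = -263.462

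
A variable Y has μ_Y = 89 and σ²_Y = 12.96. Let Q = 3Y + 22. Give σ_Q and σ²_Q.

σ_Q = 10.8, σ²_Q = 116.64

Q = 3Y + 22 is linear with a = 3, b = 22.
σ_Y = √12.96 = 3.6.
σ_Q = |a|·σ_Y = |3|·3.6 = 10.8.
σ²_Q = a²·σ²_Y = 3²·12.96 = 116.64 (the additive constant 22 does not affect variance).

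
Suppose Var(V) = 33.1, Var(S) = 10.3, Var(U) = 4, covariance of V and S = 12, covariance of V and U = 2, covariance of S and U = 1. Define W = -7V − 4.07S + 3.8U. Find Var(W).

Var(W) = a²·Var(V) + b²·Var(S) + c²·Var(U) + 2ab·covariance of V and S + 2ac·covariance of V and U + 2bc·covariance of S and U, with a = -7, b = -4.07, c = 3.8.
= 1621.9 + 170.61847 + 57.76 + 683.76 + (-106.4) + (-30.932)
= 2396.70647.

Var(W) = 2396.70647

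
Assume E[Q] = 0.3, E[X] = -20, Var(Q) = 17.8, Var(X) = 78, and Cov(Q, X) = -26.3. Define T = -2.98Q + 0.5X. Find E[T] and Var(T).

E[T] = -10.894, Var(T) = 255.94512

E[T] = (-2.98)·E[Q] + 0.5·E[X] = (-2.98)·0.3 + 0.5·(-20) = -10.894.
Var(T) = a²·Var(Q) + b²·Var(X) + 2ab·Cov(Q, X) with a = -2.98, b = 0.5.
= (-2.98)²·17.8 + 0.5²·78 + 2·(-2.98)·0.5·(-26.3)
= 158.07112 + 19.5 + 78.374 = 255.94512.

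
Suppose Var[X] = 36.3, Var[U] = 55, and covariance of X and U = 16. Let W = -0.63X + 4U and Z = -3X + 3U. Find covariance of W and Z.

covariance of W and Z = 506.367

By bilinearity, covariance of W and Z = ac·Var[X] + bd·Var[U] + (ad+bc)·covariance of X and U, with a=-0.63, b=4, c=-3, d=3.
ac·Var[X] = (-0.63)·(-3)·36.3 = 68.607
bd·Var[U] = 4·3·55 = 660
(ad+bc)·covariance of X and U = (-13.89)·16 = -222.24
covariance of W and Z = 68.607 + 660 + (-222.24) = 506.367.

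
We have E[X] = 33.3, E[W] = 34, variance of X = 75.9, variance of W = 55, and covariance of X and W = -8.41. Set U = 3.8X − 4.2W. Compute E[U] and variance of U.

E[U] = -16.26, variance of U = 2334.6432

E[U] = 3.8·E[X] + (-4.2)·E[W] = 3.8·33.3 + (-4.2)·34 = -16.26.
variance of U = a²·variance of X + b²·variance of W + 2ab·covariance of X and W with a = 3.8, b = -4.2.
= 3.8²·75.9 + (-4.2)²·55 + 2·3.8·(-4.2)·(-8.41)
= 1095.996 + 970.2 + 268.4472 = 2334.6432.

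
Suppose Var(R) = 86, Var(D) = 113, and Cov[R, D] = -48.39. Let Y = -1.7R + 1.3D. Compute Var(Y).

Var(Y) = a²·Var(R) + b²·Var(D) + 2ab·Cov[R, D] with a = -1.7, b = 1.3.
= (-1.7)²·86 + 1.3²·113 + 2·(-1.7)·1.3·(-48.39)
= 248.54 + 190.97 + 213.8838 = 653.3938.

Var(Y) = 653.3938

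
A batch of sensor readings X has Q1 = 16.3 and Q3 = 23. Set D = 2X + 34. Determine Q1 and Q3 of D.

a = 2 > 0: Q1(D) = a·Q1(X)+b = 66.6, Q3(D) = a·Q3(X)+b = 80.

Q1(D) = 66.6, Q3(D) = 80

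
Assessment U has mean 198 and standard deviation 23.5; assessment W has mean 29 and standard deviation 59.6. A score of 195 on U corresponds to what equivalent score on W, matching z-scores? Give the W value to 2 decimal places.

z = (195 − 198)/23.5 ≈ -0.1277.
W = 29 + z·59.6 = 29 + (195 − 198)·59.6/23.5 ≈ 21.39.

W = 21.39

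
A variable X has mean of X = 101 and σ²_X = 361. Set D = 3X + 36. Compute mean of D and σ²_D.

mean of D = 339, σ²_D = 3249

D = 3X + 36 is linear with a = 3, b = 36.
mean of D = a·mean of X + b = 3·101 + 36 = 339.
σ²_D = a²·σ²_X = 3²·361 = 3249 (the additive constant 36 does not affect variance).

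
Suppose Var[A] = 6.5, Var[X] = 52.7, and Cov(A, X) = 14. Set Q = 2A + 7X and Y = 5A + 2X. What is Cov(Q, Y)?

Cov(Q, Y) = 1348.8

By bilinearity, Cov(Q, Y) = ac·Var[A] + bd·Var[X] + (ad+bc)·Cov(A, X), with a=2, b=7, c=5, d=2.
ac·Var[A] = 2·5·6.5 = 65
bd·Var[X] = 7·2·52.7 = 737.8
(ad+bc)·Cov(A, X) = (39)·14 = 546
Cov(Q, Y) = 65 + 737.8 + 546 = 1348.8.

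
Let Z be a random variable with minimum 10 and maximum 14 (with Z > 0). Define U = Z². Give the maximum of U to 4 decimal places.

Z² is increasing on this domain, so max(U) comes from max(Z) = 14: max(U) = square(14) = 196.

max(U) = 196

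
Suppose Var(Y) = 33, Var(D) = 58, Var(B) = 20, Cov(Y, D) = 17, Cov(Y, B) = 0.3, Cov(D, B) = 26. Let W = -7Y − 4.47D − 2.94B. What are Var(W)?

Var(W) = 4708.3458

Var(W) = a²·Var(Y) + b²·Var(D) + c²·Var(B) + 2ab·Cov(Y, D) + 2ac·Cov(Y, B) + 2bc·Cov(D, B), with a = -7, b = -4.47, c = -2.94.
= 1617 + 1158.8922 + 172.872 + 1063.86 + 12.348 + 683.3736
= 4708.3458.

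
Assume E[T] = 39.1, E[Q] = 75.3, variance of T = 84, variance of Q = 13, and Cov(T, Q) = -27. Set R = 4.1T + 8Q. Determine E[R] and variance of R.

E[R] = 762.71, variance of R = 472.84

E[R] = 4.1·E[T] + 8·E[Q] = 4.1·39.1 + 8·75.3 = 762.71.
variance of R = a²·variance of T + b²·variance of Q + 2ab·Cov(T, Q) with a = 4.1, b = 8.
= 4.1²·84 + 8²·13 + 2·4.1·8·(-27)
= 1412.04 + 832 + (-1771.2) = 472.84.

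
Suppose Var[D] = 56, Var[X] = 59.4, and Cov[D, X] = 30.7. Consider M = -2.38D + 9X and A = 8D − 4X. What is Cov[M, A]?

By bilinearity, Cov[M, A] = ac·Var[D] + bd·Var[X] + (ad+bc)·Cov[D, X], with a=-2.38, b=9, c=8, d=-4.
ac·Var[D] = (-2.38)·8·56 = -1066.24
bd·Var[X] = 9·(-4)·59.4 = -2138.4
(ad+bc)·Cov[D, X] = (81.52)·30.7 = 2502.664
Cov[M, A] = -1066.24 + (-2138.4) + 2502.664 = -701.976.

Cov[M, A] = -701.976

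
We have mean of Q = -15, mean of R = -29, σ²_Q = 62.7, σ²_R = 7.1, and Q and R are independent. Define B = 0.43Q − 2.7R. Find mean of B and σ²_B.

mean of B = 71.85, σ²_B = 63.35223

mean of B = 0.43·mean of Q + (-2.7)·mean of R = 0.43·(-15) + (-2.7)·(-29) = 71.85.
σ²_B = a²·σ²_Q + b²·σ²_R + 2ab·Cov[Q, R] with a = 0.43, b = -2.7.
Independence gives Cov[Q, R] = 0.
= 0.43²·62.7 + (-2.7)²·7.1 + 2·0.43·(-2.7)·0
= 11.59323 + 51.759 + 0 = 63.35223.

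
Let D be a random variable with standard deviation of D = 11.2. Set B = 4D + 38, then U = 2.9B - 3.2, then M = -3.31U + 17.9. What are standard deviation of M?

standard deviation of M = 430.0352

standard deviation of B = |4|·11.2 = 44.8.
standard deviation of U = |2.9|·44.8 = 129.92.
standard deviation of M = |-3.31|·129.92 = 430.0352.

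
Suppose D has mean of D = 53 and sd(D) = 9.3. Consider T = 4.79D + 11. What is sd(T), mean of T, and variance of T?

T = 4.79D + 11 is linear with a = 4.79, b = 11.
sd(T) = |a|·sd(D) = |4.79|·9.3 = 44.547.
mean of T = a·mean of D + b = 4.79·53 + 11 = 264.87.
variance of D = 9.3² = 86.49.
variance of T = a²·variance of D = 4.79²·86.49 = 1984.435209 (the additive constant 11 does not affect variance).

sd(T) = 44.547, mean of T = 264.87, variance of T = 1984.435209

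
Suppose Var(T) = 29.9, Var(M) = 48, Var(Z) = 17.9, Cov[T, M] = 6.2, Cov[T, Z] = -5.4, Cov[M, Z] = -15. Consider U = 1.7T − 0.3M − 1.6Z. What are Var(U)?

Var(U) = 145.207

Var(U) = a²·Var(T) + b²·Var(M) + c²·Var(Z) + 2ab·Cov[T, M] + 2ac·Cov[T, Z] + 2bc·Cov[M, Z], with a = 1.7, b = -0.3, c = -1.6.
= 86.411 + 4.32 + 45.824 + (-6.324) + 29.376 + (-14.4)
= 145.207.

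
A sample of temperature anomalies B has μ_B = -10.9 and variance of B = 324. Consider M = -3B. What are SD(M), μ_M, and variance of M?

M = -3B is linear with a = -3, b = 0.
SD(B) = √324 = 18.
SD(M) = |a|·SD(B) = |-3|·18 = 54.
μ_M = a·μ_B + b = (-3)·(-10.9) = 32.7.
variance of M = a²·variance of B = (-3)²·324 = 2916.

SD(M) = 54, μ_M = 32.7, variance of M = 2916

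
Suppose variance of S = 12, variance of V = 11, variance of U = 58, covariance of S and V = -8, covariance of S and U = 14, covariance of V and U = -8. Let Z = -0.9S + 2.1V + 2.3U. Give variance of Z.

variance of Z = 260.05

variance of Z = a²·variance of S + b²·variance of V + c²·variance of U + 2ab·covariance of S and V + 2ac·covariance of S and U + 2bc·covariance of V and U, with a = -0.9, b = 2.1, c = 2.3.
= 9.72 + 48.51 + 306.82 + 30.24 + (-57.96) + (-77.28)
= 260.05.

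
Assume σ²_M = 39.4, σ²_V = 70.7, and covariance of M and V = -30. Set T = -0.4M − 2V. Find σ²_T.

σ²_T = a²·σ²_M + b²·σ²_V + 2ab·covariance of M and V with a = -0.4, b = -2.
= (-0.4)²·39.4 + (-2)²·70.7 + 2·(-0.4)·(-2)·(-30)
= 6.304 + 282.8 + (-48) = 241.104.

σ²_T = 241.104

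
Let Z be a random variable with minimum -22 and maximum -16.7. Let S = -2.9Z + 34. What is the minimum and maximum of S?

min(S) = 82.43, max(S) = 97.8

a = -2.9 < 0, so order reverses: min(S) = a·max(Z)+b = (-2.9)·(-16.7) + 34 = 82.43; max(S) = a·min(Z)+b = (-2.9)·(-22) + 34 = 97.8.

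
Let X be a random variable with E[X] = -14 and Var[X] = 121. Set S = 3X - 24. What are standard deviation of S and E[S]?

standard deviation of S = 33, E[S] = -66

S = 3X - 24 is linear with a = 3, b = -24.
standard deviation of X = √121 = 11.
standard deviation of S = |a|·standard deviation of X = |3|·11 = 33.
E[S] = a·E[X] + b = 3·(-14) + (-24) = -66.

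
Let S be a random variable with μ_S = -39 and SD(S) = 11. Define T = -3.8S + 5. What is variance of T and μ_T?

variance of T = 1747.24, μ_T = 153.2

T = -3.8S + 5 is linear with a = -3.8, b = 5.
variance of S = 11² = 121.
variance of T = a²·variance of S = (-3.8)²·121 = 1747.24 (the additive constant 5 does not affect variance).
μ_T = a·μ_S + b = (-3.8)·(-39) + 5 = 153.2.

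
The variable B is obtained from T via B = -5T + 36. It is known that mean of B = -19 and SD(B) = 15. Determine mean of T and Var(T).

From B = -5T + 36: mean of B = a·mean of T + b, so mean of T = (mean of B − b)/a = (-19 − 36)/(-5) = 11.
Var(B) = 15² = 225.
Var(B) = a²·Var(T), so Var(T) = 225/(-5)² = 9.

mean of T = 11, Var(T) = 9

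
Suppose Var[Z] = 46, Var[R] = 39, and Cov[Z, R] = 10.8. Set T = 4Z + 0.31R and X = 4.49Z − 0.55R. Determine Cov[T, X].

Cov[T, X] = 810.78302

By bilinearity, Cov[T, X] = ac·Var[Z] + bd·Var[R] + (ad+bc)·Cov[Z, R], with a=4, b=0.31, c=4.49, d=-0.55.
ac·Var[Z] = 4·4.49·46 = 826.16
bd·Var[R] = 0.31·(-0.55)·39 = -6.6495
(ad+bc)·Cov[Z, R] = (-0.8081)·10.8 = -8.72748
Cov[T, X] = 826.16 + (-6.6495) + (-8.72748) = 810.78302.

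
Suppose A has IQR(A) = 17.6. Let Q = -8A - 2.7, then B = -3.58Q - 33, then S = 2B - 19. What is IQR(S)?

IQR(S) = 1008.128

IQR(Q) = |-8|·17.6 = 140.8.
IQR(B) = |-3.58|·140.8 = 504.064.
IQR(S) = |2|·504.064 = 1008.128.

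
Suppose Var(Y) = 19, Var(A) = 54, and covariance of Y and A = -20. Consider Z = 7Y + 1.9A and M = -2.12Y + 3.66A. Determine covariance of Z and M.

covariance of Z and M = -338.284

By bilinearity, covariance of Z and M = ac·Var(Y) + bd·Var(A) + (ad+bc)·covariance of Y and A, with a=7, b=1.9, c=-2.12, d=3.66.
ac·Var(Y) = 7·(-2.12)·19 = -281.96
bd·Var(A) = 1.9·3.66·54 = 375.516
(ad+bc)·covariance of Y and A = (21.592)·(-20) = -431.84
covariance of Z and M = -281.96 + 375.516 + (-431.84) = -338.284.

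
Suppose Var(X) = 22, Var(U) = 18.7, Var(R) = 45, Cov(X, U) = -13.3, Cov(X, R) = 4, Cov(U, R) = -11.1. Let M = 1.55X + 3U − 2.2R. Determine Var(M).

Var(M) = 434.505

Var(M) = a²·Var(X) + b²·Var(U) + c²·Var(R) + 2ab·Cov(X, U) + 2ac·Cov(X, R) + 2bc·Cov(U, R), with a = 1.55, b = 3, c = -2.2.
= 52.855 + 168.3 + 217.8 + (-123.69) + (-27.28) + 146.52
= 434.505.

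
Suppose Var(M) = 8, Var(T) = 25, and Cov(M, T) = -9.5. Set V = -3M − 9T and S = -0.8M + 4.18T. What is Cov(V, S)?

By bilinearity, Cov(V, S) = ac·Var(M) + bd·Var(T) + (ad+bc)·Cov(M, T), with a=-3, b=-9, c=-0.8, d=4.18.
ac·Var(M) = (-3)·(-0.8)·8 = 19.2
bd·Var(T) = (-9)·4.18·25 = -940.5
(ad+bc)·Cov(M, T) = (-5.34)·(-9.5) = 50.73
Cov(V, S) = 19.2 + (-940.5) + 50.73 = -870.57.

Cov(V, S) = -870.57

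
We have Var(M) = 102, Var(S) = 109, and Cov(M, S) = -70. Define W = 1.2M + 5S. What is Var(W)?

Var(W) = 2031.88

Var(W) = a²·Var(M) + b²·Var(S) + 2ab·Cov(M, S) with a = 1.2, b = 5.
= 1.2²·102 + 5²·109 + 2·1.2·5·(-70)
= 146.88 + 2725 + (-840) = 2031.88.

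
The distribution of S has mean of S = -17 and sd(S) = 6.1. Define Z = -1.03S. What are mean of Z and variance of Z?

mean of Z = 17.51, variance of Z = 39.476089

Z = -1.03S is linear with a = -1.03, b = 0.
mean of Z = a·mean of S + b = (-1.03)·(-17) = 17.51.
variance of S = 6.1² = 37.21.
variance of Z = a²·variance of S = (-1.03)²·37.21 = 39.476089.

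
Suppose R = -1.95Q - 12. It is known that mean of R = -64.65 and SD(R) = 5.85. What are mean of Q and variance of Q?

mean of Q = 27, variance of Q = 9

From R = -1.95Q - 12: mean of R = a·mean of Q + b, so mean of Q = (mean of R − b)/a = (-64.65 − (-12))/(-1.95) = 27.
variance of R = 5.85² = 34.2225.
variance of R = a²·variance of Q, so variance of Q = 34.2225/(-1.95)² = 9.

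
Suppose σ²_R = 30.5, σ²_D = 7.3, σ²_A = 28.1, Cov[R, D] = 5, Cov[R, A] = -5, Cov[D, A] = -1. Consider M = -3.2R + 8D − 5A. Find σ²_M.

σ²_M = 1146.02

σ²_M = a²·σ²_R + b²·σ²_D + c²·σ²_A + 2ab·Cov[R, D] + 2ac·Cov[R, A] + 2bc·Cov[D, A], with a = -3.2, b = 8, c = -5.
= 312.32 + 467.2 + 702.5 + (-256) + (-160) + 80
= 1146.02.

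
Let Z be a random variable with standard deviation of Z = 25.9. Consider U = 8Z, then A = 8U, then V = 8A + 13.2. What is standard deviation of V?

standard deviation of V = 13260.8

standard deviation of U = |8|·25.9 = 207.2.
standard deviation of A = |8|·207.2 = 1657.6.
standard deviation of V = |8|·1657.6 = 13260.8.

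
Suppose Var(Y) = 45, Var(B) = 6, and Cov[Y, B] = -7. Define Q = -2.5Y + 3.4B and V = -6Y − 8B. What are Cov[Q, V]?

Cov[Q, V] = 514.6

By bilinearity, Cov[Q, V] = ac·Var(Y) + bd·Var(B) + (ad+bc)·Cov[Y, B], with a=-2.5, b=3.4, c=-6, d=-8.
ac·Var(Y) = (-2.5)·(-6)·45 = 675
bd·Var(B) = 3.4·(-8)·6 = -163.2
(ad+bc)·Cov[Y, B] = (-0.4)·(-7) = 2.8
Cov[Q, V] = 675 + (-163.2) + 2.8 = 514.6.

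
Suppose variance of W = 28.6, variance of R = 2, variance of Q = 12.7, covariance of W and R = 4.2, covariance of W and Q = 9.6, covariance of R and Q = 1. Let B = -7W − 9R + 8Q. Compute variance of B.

variance of B = 1686.2

variance of B = a²·variance of W + b²·variance of R + c²·variance of Q + 2ab·covariance of W and R + 2ac·covariance of W and Q + 2bc·covariance of R and Q, with a = -7, b = -9, c = 8.
= 1401.4 + 162 + 812.8 + 529.2 + (-1075.2) + (-144)
= 1686.2.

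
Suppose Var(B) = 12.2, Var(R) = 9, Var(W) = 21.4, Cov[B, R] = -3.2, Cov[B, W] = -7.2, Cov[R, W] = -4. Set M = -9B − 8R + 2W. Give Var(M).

Var(M) = 1576.2

Var(M) = a²·Var(B) + b²·Var(R) + c²·Var(W) + 2ab·Cov[B, R] + 2ac·Cov[B, W] + 2bc·Cov[R, W], with a = -9, b = -8, c = 2.
= 988.2 + 576 + 85.6 + (-460.8) + 259.2 + 128
= 1576.2.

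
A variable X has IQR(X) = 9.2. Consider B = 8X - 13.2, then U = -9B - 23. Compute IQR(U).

IQR(U) = 662.4

IQR(B) = |8|·9.2 = 73.6.
IQR(U) = |-9|·73.6 = 662.4.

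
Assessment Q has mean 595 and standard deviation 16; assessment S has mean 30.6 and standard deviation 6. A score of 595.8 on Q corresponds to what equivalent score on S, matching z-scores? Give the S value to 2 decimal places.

S = 30.90

z = (595.8 − 595)/16 = 0.05.
S = 30.6 + z·6 = 30.6 + (595.8 − 595)·6/16 = 30.90.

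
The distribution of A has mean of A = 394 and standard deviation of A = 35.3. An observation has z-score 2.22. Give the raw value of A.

A = 472.366

A = mean of A + z·standard deviation of A = 394 + 2.22·35.3 = 472.366.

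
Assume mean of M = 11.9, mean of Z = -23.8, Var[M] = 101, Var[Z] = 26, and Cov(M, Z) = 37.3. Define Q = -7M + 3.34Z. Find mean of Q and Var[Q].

mean of Q = (-7)·mean of M + 3.34·mean of Z = (-7)·11.9 + 3.34·(-23.8) = -162.792.
Var[Q] = a²·Var[M] + b²·Var[Z] + 2ab·Cov(M, Z) with a = -7, b = 3.34.
= (-7)²·101 + 3.34²·26 + 2·(-7)·3.34·37.3
= 4949 + 290.0456 + (-1744.148) = 3494.8976.

mean of Q = -162.792, Var[Q] = 3494.8976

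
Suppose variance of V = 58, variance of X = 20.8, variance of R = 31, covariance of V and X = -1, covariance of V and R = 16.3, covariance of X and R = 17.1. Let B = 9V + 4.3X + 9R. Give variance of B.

variance of B = 11480.332

variance of B = a²·variance of V + b²·variance of X + c²·variance of R + 2ab·covariance of V and X + 2ac·covariance of V and R + 2bc·covariance of X and R, with a = 9, b = 4.3, c = 9.
= 4698 + 384.592 + 2511 + (-77.4) + 2640.6 + 1323.54
= 11480.332.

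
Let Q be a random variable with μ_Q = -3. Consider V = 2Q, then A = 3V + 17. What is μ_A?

μ_A = -1

μ_V = 2·(-3) = -6.
μ_A = 3·(-6) + 17 = -1.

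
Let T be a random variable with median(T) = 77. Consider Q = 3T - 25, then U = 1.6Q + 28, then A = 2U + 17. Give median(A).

median(Q) = 3·77 + (-25) = 206.
median(U) = 1.6·206 + 28 = 357.6.
median(A) = 2·357.6 + 17 = 732.2.

median(A) = 732.2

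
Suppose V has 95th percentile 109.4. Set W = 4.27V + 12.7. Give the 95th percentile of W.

Since a = 4.27 > 0 the transformation is increasing, so the 95th percentile of W = a·(P_{95} of V) + b = 4.27·109.4 + 12.7 = 479.838.

95th percentile of W = 479.838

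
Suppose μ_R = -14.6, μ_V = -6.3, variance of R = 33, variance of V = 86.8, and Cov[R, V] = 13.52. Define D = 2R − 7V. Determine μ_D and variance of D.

μ_D = 2·μ_R + (-7)·μ_V = 2·(-14.6) + (-7)·(-6.3) = 14.9.
variance of D = a²·variance of R + b²·variance of V + 2ab·Cov[R, V] with a = 2, b = -7.
= 2²·33 + (-7)²·86.8 + 2·2·(-7)·13.52
= 132 + 4253.2 + (-378.56) = 4006.64.

μ_D = 14.9, variance of D = 4006.64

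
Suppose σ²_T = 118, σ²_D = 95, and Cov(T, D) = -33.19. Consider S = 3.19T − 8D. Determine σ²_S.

σ²_S = 8974.7974

σ²_S = a²·σ²_T + b²·σ²_D + 2ab·Cov(T, D) with a = 3.19, b = -8.
= 3.19²·118 + (-8)²·95 + 2·3.19·(-8)·(-33.19)
= 1200.7798 + 6080 + 1694.0176 = 8974.7974.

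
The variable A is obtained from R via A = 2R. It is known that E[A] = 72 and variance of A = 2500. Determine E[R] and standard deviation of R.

From A = 2R: E[A] = a·E[R] + b, so E[R] = (E[A] − b)/a = (72 − 0)/2 = 36.
standard deviation of A = √2500 = 50.
standard deviation of A = |a|·standard deviation of R, so standard deviation of R = 50/|2| = 25.

E[R] = 36, standard deviation of R = 25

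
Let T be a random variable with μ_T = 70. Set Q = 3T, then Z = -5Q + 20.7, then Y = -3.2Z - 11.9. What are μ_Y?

μ_Y = 3281.86

μ_Q = 3·70 = 210.
μ_Z = (-5)·210 + 20.7 = -1029.3.
μ_Y = (-3.2)·(-1029.3) + (-11.9) = 3281.86.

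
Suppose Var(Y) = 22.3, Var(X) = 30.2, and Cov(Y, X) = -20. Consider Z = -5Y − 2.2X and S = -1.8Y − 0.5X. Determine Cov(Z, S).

By bilinearity, Cov(Z, S) = ac·Var(Y) + bd·Var(X) + (ad+bc)·Cov(Y, X), with a=-5, b=-2.2, c=-1.8, d=-0.5.
ac·Var(Y) = (-5)·(-1.8)·22.3 = 200.7
bd·Var(X) = (-2.2)·(-0.5)·30.2 = 33.22
(ad+bc)·Cov(Y, X) = (6.46)·(-20) = -129.2
Cov(Z, S) = 200.7 + 33.22 + (-129.2) = 104.72.

Cov(Z, S) = 104.72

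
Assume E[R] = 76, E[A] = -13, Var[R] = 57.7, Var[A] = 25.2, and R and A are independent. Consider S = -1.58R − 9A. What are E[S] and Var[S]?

E[S] = (-1.58)·E[R] + (-9)·E[A] = (-1.58)·76 + (-9)·(-13) = -3.08.
Var[S] = a²·Var[R] + b²·Var[A] + 2ab·Cov(R, A) with a = -1.58, b = -9.
Independence gives Cov(R, A) = 0.
= (-1.58)²·57.7 + (-9)²·25.2 + 2·(-1.58)·(-9)·0
= 144.04228 + 2041.2 + 0 = 2185.24228.

E[S] = -3.08, Var[S] = 2185.24228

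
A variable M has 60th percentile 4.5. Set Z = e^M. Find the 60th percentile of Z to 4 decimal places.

e^M is increasing, so P_{60}(Z) = g(P_{60}(M)) ≈ 90.0171.

60th percentile of Z = 90.0171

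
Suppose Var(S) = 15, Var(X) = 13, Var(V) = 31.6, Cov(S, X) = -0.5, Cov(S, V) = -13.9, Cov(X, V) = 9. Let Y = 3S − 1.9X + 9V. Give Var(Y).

Var(Y) = a²·Var(S) + b²·Var(X) + c²·Var(V) + 2ab·Cov(S, X) + 2ac·Cov(S, V) + 2bc·Cov(X, V), with a = 3, b = -1.9, c = 9.
= 135 + 46.93 + 2559.6 + 5.7 + (-750.6) + (-307.8)
= 1688.83.

Var(Y) = 1688.83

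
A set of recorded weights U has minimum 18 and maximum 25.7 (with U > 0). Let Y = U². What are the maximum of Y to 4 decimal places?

U² is increasing on this domain, so max(Y) comes from max(U) = 25.7: max(Y) = square(25.7) = 660.49.

max(Y) = 660.49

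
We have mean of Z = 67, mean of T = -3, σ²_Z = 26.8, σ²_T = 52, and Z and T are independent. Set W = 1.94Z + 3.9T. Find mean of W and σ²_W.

mean of W = 1.94·mean of Z + 3.9·mean of T = 1.94·67 + 3.9·(-3) = 118.28.
σ²_W = a²·σ²_Z + b²·σ²_T + 2ab·covariance of Z and T with a = 1.94, b = 3.9.
Independence gives covariance of Z and T = 0.
= 1.94²·26.8 + 3.9²·52 + 2·1.94·3.9·0
= 100.86448 + 790.92 + 0 = 891.78448.

mean of W = 118.28, σ²_W = 891.78448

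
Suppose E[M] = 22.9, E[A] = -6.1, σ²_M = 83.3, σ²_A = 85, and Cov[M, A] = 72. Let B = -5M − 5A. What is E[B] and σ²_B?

E[B] = (-5)·E[M] + (-5)·E[A] = (-5)·22.9 + (-5)·(-6.1) = -84.
σ²_B = a²·σ²_M + b²·σ²_A + 2ab·Cov[M, A] with a = -5, b = -5.
= (-5)²·83.3 + (-5)²·85 + 2·(-5)·(-5)·72
= 2082.5 + 2125 + 3600 = 7807.5.

E[B] = -84, σ²_B = 7807.5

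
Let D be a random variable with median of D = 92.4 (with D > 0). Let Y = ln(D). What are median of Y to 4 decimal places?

median of Y = 4.5261

ln(D) is monotone on this domain, so median of Y = ln(92.4) ≈ 4.5261.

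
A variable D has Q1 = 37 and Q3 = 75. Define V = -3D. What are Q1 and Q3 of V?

Q1(V) = -225, Q3(V) = -111

a = -3 < 0 reverses order: Q1(V) comes from Q3(D), Q3(V) from Q1(D).
Q1(V) = (-3)·75 = -225; Q3(V) = (-3)·37 = -111.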